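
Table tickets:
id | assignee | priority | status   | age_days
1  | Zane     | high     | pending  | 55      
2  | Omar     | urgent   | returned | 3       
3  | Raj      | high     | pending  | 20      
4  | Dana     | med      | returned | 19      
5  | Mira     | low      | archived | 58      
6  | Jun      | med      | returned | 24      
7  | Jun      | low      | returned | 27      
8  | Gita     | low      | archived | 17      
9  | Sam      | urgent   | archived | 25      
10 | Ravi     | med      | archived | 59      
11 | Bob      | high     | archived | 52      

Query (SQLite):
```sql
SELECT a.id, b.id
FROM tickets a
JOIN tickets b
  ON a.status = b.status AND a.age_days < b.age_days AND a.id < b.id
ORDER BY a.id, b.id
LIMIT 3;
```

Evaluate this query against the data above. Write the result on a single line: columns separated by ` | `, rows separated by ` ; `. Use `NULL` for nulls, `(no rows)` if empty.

2 | 4 ; 2 | 6 ; 2 | 7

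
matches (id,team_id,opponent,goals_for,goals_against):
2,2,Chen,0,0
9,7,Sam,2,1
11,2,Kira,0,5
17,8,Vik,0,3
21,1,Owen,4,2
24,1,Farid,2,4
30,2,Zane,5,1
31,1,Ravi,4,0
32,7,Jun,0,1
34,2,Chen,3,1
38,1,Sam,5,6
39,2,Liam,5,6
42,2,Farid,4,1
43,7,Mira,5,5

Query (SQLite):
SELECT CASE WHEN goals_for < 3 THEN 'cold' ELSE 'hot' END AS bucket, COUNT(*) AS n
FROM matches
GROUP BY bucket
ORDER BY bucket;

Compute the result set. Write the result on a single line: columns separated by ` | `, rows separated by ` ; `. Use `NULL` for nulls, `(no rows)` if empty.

Bucket rows by goals_for < 3 → 'cold' else 'hot'; count each bucket.

cold | 6 ; hot | 8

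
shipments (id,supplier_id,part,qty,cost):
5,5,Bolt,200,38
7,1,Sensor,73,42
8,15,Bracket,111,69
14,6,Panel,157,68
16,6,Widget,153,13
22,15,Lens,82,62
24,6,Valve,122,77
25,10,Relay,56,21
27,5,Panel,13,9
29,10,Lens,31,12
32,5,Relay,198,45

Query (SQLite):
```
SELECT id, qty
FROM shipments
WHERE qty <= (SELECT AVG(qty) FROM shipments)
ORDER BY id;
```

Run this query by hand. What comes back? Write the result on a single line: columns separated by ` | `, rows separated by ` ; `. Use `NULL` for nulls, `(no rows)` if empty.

7 | 73 ; 22 | 82 ; 25 | 56 ; 27 | 13 ; 29 | 31

Scalar subquery: AVG(qty) over all shipments rows = 108.727273 (≈; comparison uses full precision).
Keep rows where qty <= that value.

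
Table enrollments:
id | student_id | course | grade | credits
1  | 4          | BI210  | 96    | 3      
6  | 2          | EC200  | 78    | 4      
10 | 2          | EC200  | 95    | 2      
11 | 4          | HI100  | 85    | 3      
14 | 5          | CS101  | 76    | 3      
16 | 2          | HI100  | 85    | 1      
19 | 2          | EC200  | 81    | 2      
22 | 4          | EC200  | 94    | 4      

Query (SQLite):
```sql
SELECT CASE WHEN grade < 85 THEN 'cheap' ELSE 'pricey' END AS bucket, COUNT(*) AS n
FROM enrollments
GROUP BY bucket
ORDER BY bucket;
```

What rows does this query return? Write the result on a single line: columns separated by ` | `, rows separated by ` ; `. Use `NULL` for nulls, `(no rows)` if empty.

cheap | 3 ; pricey | 5

Bucket rows by grade < 85 → 'cheap' else 'pricey'; count each bucket.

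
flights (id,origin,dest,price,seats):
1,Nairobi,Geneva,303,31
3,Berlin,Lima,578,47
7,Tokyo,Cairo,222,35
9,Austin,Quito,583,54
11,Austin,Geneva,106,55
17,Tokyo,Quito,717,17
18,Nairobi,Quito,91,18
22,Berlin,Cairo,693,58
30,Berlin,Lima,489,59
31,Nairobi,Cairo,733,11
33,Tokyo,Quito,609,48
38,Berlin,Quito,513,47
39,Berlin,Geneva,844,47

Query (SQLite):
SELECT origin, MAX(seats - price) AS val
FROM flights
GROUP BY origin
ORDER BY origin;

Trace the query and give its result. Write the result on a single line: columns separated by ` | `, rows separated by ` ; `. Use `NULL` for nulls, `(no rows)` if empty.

Austin | -51 ; Berlin | -430 ; Nairobi | -73 ; Tokyo | -187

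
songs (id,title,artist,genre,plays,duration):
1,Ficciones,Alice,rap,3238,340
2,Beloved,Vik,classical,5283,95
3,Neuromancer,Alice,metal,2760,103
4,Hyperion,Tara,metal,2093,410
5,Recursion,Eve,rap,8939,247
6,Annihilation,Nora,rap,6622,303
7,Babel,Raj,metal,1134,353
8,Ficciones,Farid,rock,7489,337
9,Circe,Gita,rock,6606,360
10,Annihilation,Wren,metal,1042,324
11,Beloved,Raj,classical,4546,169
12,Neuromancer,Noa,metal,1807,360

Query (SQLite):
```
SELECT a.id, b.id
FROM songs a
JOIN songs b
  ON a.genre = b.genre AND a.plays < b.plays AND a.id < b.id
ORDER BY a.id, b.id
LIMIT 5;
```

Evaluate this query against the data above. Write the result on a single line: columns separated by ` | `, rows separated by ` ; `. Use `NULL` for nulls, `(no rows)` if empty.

1 | 5 ; 1 | 6 ; 7 | 12 ; 10 | 12

Pairs (a,b) with same genre, a.plays < b.plays, a.id < b.id.
genre groups: classical:{2,11} metal:{3,4,7,10,12} rap:{1,5,6} rock:{8,9}
Ordered by (a.id, b.id); first 5.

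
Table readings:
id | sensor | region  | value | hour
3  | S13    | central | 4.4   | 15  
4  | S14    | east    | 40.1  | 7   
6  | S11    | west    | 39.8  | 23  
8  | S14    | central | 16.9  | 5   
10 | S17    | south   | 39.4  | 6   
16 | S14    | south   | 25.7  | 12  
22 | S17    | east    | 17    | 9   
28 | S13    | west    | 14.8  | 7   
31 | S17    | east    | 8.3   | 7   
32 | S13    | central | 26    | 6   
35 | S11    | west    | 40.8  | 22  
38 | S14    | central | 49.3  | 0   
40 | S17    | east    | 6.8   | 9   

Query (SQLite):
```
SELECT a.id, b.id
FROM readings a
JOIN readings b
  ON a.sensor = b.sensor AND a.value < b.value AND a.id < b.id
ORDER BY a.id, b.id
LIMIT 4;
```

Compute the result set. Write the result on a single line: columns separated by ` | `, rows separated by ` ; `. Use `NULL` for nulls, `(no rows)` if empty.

Pairs (a,b) with same sensor, a.value < b.value, a.id < b.id.
sensor groups: S11:{6,35} S13:{3,28,32} S14:{4,8,16,38} S17:{10,22,31,40}
Ordered by (a.id, b.id); first 4.

3 | 28 ; 3 | 32 ; 4 | 38 ; 6 | 35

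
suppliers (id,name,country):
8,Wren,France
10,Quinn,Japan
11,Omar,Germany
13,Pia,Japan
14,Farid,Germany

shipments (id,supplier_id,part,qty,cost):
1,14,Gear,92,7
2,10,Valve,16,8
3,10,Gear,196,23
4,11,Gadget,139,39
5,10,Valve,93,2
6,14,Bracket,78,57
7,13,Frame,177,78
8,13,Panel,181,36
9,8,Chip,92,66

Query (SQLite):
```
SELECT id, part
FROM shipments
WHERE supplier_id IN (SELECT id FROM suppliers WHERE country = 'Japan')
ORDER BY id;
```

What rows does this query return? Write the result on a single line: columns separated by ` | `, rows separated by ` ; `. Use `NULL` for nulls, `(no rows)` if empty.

2 | Valve ; 3 | Gear ; 5 | Valve ; 7 | Frame ; 8 | Panel

Inner query: suppliers.id where country = 'Japan'.
Outer: keep shipments rows whose supplier_id is in that set.
Inner query → {10, 13}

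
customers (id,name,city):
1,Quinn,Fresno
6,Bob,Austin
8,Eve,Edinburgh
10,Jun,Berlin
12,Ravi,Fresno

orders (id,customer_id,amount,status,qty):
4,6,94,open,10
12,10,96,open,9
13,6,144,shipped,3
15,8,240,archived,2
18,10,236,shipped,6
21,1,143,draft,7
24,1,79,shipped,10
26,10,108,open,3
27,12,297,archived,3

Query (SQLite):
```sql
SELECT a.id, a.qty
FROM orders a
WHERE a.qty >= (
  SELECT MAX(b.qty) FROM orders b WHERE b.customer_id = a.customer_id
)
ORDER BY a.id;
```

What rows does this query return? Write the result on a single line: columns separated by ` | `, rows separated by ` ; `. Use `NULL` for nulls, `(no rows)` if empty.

4 | 10 ; 12 | 9 ; 15 | 2 ; 24 | 10 ; 27 | 3

For each orders row a, compute MAX(qty) over rows sharing a.customer_id.
Keep row a if a.qty >= that per-group MAX.
  customer_id=1: MAX(qty) = 10
  customer_id=6: MAX(qty) = 10
  customer_id=8: MAX(qty) = 2
  customer_id=10: MAX(qty) = 9
  customer_id=12: MAX(qty) = 3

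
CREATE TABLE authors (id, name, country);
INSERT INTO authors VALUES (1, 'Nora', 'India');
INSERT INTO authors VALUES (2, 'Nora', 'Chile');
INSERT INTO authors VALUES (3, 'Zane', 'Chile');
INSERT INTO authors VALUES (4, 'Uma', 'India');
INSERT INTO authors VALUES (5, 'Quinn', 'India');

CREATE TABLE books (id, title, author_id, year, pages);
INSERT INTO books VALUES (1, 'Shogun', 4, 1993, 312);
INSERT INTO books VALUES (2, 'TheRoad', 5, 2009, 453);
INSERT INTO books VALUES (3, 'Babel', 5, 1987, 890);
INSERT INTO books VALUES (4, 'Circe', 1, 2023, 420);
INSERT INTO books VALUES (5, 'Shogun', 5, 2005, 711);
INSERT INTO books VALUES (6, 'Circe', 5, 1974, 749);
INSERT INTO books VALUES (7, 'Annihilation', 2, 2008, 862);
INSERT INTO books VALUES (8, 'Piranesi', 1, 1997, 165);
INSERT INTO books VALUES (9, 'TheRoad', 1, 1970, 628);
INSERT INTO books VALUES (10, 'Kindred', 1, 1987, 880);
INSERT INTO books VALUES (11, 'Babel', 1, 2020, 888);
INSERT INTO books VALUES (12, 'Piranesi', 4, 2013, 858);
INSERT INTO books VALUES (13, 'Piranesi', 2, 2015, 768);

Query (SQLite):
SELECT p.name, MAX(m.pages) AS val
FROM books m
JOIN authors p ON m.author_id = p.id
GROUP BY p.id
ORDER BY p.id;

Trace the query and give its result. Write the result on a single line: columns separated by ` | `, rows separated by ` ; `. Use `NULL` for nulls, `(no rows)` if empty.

Nora | 888 ; Nora | 862 ; Uma | 858 ; Quinn | 890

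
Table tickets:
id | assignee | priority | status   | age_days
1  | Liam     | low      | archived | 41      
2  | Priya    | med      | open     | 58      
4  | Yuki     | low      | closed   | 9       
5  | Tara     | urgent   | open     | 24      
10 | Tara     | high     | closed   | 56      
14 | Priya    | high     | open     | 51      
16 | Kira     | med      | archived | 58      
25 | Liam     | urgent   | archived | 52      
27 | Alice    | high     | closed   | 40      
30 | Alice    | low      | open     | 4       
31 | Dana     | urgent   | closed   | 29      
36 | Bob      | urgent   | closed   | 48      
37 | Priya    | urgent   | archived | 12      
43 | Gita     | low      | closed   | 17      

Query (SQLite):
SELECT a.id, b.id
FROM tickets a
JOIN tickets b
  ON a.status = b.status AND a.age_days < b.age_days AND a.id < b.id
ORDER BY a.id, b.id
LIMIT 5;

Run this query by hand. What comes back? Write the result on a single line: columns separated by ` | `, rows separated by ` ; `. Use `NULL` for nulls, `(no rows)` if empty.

Pairs (a,b) with same status, a.age_days < b.age_days, a.id < b.id.
status groups: archived:{1,16,25,37} closed:{4,10,27,31,36,43} open:{2,5,14,30}
Ordered by (a.id, b.id); first 5.

1 | 16 ; 1 | 25 ; 4 | 10 ; 4 | 27 ; 4 | 31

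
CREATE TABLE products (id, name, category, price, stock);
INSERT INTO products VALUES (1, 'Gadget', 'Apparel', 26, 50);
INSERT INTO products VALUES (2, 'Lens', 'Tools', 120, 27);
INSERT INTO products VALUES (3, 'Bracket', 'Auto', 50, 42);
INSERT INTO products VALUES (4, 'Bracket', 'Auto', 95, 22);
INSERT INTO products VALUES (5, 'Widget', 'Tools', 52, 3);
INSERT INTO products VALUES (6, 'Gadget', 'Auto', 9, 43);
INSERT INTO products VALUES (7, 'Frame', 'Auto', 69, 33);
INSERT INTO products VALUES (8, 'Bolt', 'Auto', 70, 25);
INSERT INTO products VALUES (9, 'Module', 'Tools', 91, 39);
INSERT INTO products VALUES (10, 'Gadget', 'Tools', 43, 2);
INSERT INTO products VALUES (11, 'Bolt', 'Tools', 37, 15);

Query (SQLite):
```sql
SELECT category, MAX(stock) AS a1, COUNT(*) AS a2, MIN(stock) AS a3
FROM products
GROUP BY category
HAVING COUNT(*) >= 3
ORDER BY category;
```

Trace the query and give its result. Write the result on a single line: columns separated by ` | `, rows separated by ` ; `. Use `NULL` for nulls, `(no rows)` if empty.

Group products by category.
Per group compute: MAX(stock), COUNT(*), MIN(stock).
HAVING: drop groups with fewer than 3 rows.
  Apparel: ids {1} → MAX(stock)=50, COUNT(*)=1, MIN(stock)=50
  Auto: ids {3, 4, 6, 7, 8} → MAX(stock)=43, COUNT(*)=5, MIN(stock)=22
  Tools: ids {2, 5, 9, 10, 11} → MAX(stock)=39, COUNT(*)=5, MIN(stock)=2

Auto | 43 | 5 | 22 ; Tools | 39 | 5 | 2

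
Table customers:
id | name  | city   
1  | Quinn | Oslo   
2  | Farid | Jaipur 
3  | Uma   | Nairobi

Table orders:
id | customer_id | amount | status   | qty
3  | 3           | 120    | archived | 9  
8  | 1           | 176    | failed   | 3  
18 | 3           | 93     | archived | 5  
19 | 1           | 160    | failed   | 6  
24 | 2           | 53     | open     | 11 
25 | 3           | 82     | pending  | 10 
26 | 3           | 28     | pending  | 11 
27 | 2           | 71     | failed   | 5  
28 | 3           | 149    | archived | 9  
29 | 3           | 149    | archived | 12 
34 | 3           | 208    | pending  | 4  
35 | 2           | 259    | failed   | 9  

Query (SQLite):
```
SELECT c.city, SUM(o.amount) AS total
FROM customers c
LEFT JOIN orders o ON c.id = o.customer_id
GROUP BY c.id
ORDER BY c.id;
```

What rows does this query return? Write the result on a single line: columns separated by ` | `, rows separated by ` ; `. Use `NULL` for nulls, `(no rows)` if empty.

Oslo | 336 ; Jaipur | 383 ; Nairobi | 829

LEFT JOIN keeps every customers row; unmatched ones get NULL for orders columns.
Group by customers.id and compute SUM(o.amount). SUM over an all-NULL group is NULL.
  1: ids {8, 19} → SUM(o.amount)=336
  2: ids {24, 27, 35} → SUM(o.amount)=383
  3: ids {3, 18, 25, 26, 28, 29, 34} → SUM(o.amount)=829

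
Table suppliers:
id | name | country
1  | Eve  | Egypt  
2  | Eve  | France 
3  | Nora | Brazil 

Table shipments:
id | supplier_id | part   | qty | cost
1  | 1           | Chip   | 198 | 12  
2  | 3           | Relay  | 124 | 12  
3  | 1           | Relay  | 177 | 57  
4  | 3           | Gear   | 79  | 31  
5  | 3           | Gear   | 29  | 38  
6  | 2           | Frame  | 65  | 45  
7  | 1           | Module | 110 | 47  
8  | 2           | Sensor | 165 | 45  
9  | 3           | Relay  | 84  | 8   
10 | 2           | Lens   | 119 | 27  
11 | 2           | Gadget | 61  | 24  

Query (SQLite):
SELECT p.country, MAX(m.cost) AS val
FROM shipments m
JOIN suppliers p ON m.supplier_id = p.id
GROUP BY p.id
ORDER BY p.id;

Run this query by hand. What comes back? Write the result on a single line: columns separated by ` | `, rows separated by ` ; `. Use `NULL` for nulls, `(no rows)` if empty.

Join each shipments row to its suppliers via supplier_id.
Group joined rows by suppliers.id; compute MAX(m.cost) per group.
  1: ids {1, 3, 7} → MAX(m.cost)=57
  2: ids {6, 8, 10, 11} → MAX(m.cost)=45
  3: ids {2, 4, 5, 9} → MAX(m.cost)=38

Egypt | 57 ; France | 45 ; Brazil | 38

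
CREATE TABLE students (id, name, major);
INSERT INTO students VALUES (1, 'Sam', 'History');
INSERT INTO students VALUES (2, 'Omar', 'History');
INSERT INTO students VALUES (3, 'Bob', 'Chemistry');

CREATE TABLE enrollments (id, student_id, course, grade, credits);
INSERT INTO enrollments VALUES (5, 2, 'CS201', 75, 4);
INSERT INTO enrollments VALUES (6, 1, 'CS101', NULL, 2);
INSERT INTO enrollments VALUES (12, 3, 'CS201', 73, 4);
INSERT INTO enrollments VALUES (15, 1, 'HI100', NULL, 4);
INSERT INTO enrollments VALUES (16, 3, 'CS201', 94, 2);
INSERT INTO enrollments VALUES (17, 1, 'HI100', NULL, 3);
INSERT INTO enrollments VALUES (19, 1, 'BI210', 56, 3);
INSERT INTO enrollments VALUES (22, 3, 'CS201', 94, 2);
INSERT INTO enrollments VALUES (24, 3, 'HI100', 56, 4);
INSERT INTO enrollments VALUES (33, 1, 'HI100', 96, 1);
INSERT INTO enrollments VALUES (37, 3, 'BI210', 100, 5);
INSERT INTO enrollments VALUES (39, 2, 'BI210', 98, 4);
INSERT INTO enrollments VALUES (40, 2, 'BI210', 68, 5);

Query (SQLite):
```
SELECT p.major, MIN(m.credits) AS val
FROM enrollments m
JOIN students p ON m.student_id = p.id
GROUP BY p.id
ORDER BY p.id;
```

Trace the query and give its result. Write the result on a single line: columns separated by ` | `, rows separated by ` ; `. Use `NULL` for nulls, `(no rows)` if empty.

Join each enrollments row to its students via student_id.
Group joined rows by students.id; compute MIN(m.credits) per group.
  1: ids {6, 15, 17, 19, 33} → MIN(m.credits)=1
  2: ids {5, 39, 40} → MIN(m.credits)=4
  3: ids {12, 16, 22, 24, 37} → MIN(m.credits)=2

History | 1 ; History | 4 ; Chemistry | 2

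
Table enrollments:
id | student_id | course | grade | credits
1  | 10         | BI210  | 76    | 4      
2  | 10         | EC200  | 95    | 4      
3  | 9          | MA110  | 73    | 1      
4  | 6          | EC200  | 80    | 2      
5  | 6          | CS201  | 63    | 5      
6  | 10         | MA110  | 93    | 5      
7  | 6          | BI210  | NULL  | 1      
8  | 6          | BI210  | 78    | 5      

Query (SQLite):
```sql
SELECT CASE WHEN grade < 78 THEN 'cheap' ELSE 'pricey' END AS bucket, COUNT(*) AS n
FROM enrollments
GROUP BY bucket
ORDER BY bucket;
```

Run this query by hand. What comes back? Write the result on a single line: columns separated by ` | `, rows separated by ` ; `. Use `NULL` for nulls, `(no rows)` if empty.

Bucket rows by grade < 78 → 'cheap' else 'pricey'; count each bucket.
NULL < 78 is unknown, so NULL grade falls into ELSE → 'pricey'.

cheap | 3 ; pricey | 5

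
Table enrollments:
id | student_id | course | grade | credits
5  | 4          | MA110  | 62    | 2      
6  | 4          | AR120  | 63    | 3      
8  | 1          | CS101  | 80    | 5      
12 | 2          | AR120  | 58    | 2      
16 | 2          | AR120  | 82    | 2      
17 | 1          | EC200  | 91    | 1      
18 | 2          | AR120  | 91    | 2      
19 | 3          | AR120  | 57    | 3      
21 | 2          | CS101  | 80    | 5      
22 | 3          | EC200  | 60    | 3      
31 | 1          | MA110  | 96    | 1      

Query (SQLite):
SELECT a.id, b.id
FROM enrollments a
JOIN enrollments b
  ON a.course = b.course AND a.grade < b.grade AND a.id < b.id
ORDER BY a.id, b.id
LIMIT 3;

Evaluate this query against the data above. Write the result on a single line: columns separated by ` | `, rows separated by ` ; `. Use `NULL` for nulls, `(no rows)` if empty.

5 | 31 ; 6 | 16 ; 6 | 18

Pairs (a,b) with same course, a.grade < b.grade, a.id < b.id.
course groups: AR120:{6,12,16,18,19} CS101:{8,21} EC200:{17,22} MA110:{5,31}
Ordered by (a.id, b.id); first 3.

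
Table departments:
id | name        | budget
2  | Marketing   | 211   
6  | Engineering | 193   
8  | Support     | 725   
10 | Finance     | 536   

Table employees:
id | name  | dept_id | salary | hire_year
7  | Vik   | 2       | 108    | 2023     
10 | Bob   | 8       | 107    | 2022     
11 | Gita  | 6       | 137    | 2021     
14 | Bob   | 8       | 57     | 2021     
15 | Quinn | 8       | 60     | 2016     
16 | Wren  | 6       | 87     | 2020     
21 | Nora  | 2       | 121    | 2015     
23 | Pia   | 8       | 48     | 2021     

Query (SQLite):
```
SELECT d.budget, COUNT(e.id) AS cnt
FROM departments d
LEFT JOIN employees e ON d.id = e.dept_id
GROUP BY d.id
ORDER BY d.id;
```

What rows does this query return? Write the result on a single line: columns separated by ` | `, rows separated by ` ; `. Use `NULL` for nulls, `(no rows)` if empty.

211 | 2 ; 193 | 2 ; 725 | 4 ; 536 | 0

LEFT JOIN keeps every departments row; unmatched ones get NULL for employees columns.
Group by departments.id and compute COUNT(e.id). COUNT(col) of an all-NULL group is 0.
  2: ids {7, 21} → COUNT(e.id)=2
  6: ids {11, 16} → COUNT(e.id)=2
  8: ids {10, 14, 15, 23} → COUNT(e.id)=4
  10: ids {—} → COUNT(e.id)=0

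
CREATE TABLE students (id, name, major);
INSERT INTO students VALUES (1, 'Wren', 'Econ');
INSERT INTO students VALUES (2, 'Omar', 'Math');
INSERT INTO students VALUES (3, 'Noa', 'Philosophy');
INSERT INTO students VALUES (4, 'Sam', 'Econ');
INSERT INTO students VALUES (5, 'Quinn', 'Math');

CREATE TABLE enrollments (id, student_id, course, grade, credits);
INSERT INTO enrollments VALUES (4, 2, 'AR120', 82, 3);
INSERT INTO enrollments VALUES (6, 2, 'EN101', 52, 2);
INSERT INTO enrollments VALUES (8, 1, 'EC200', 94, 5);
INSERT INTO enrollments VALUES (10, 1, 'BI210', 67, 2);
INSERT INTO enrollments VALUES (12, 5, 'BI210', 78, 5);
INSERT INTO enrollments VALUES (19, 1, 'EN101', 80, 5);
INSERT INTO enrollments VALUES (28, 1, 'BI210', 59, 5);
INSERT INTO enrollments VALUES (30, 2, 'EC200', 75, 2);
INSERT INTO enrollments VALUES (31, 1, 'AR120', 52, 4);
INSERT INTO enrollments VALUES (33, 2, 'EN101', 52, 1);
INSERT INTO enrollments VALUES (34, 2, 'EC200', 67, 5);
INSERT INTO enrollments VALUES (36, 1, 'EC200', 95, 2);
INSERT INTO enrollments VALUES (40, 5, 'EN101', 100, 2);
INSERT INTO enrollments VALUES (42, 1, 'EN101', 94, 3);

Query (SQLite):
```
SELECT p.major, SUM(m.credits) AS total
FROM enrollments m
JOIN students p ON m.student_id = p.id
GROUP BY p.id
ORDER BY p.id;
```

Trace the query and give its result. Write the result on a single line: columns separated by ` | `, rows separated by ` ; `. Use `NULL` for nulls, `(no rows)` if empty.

Econ | 26 ; Math | 13 ; Math | 7

Join each enrollments row to its students via student_id.
Group joined rows by students.id; compute SUM(m.credits) per group.
  1: ids {8, 10, 19, 28, 31, 36, 42} → SUM(m.credits)=26
  2: ids {4, 6, 30, 33, 34} → SUM(m.credits)=13
  5: ids {12, 40} → SUM(m.credits)=7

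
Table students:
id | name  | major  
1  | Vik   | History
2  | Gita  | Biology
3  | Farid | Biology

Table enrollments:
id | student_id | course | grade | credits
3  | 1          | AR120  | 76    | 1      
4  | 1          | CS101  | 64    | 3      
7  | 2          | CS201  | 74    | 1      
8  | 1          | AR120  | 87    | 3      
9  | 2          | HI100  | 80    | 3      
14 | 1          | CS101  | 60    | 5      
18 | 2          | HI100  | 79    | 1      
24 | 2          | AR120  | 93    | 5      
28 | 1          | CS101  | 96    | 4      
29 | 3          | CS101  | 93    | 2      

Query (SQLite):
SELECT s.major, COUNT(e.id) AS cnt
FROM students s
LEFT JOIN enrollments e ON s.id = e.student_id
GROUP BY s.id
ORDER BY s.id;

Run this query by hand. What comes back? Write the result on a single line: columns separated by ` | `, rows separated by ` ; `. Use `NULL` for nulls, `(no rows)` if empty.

LEFT JOIN keeps every students row; unmatched ones get NULL for enrollments columns.
Group by students.id and compute COUNT(e.id). COUNT(col) of an all-NULL group is 0.
  1: ids {3, 4, 8, 14, 28} → COUNT(e.id)=5
  2: ids {7, 9, 18, 24} → COUNT(e.id)=4
  3: ids {29} → COUNT(e.id)=1

History | 5 ; Biology | 4 ; Biology | 1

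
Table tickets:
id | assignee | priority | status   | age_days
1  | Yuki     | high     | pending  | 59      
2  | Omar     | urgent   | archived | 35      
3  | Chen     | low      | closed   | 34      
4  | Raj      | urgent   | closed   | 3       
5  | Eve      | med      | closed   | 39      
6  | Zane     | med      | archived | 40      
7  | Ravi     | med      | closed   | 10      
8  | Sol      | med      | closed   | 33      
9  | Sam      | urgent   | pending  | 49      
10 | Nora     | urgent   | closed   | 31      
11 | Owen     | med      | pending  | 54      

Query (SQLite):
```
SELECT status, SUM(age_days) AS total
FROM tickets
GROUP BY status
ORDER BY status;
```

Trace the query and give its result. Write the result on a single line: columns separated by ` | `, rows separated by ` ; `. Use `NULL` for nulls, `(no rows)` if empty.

Partition tickets by status; compute SUM(age_days) within each group.
  archived: ids {2, 6} → SUM(age_days)=75
  closed: ids {3, 4, 5, 7, 8, 10} → SUM(age_days)=150
  pending: ids {1, 9, 11} → SUM(age_days)=162

archived | 75 ; closed | 150 ; pending | 162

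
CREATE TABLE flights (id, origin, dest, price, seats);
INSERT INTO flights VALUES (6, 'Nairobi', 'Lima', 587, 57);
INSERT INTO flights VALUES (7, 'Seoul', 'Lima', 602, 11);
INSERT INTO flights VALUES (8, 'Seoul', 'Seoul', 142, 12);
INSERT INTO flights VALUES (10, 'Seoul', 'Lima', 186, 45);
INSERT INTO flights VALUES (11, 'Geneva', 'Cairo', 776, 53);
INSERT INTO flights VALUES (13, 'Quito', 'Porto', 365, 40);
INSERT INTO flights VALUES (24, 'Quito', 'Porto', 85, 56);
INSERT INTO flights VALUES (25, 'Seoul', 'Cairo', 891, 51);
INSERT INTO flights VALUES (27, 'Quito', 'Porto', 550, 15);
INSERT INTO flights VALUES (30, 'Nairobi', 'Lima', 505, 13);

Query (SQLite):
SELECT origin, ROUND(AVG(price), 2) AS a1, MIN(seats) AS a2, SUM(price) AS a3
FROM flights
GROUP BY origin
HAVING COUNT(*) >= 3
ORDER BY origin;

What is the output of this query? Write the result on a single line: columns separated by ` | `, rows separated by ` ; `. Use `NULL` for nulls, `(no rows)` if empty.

Group flights by origin.
Per group compute: ROUND(AVG(price), 2), MIN(seats), SUM(price).
HAVING: drop groups with fewer than 3 rows.
  Geneva: ids {11} → ROUND(AVG(price), 2)=776, MIN(seats)=53, SUM(price)=776
  Nairobi: ids {6, 30} → ROUND(AVG(price), 2)=546, MIN(seats)=13, SUM(price)=1092
  Quito: ids {13, 24, 27} → ROUND(AVG(price), 2)=333.33, MIN(seats)=15, SUM(price)=1000
  Seoul: ids {7, 8, 10, 25} → ROUND(AVG(price), 2)=455.25, MIN(seats)=11, SUM(price)=1821

Quito | 333.33 | 15 | 1000 ; Seoul | 455.25 | 11 | 1821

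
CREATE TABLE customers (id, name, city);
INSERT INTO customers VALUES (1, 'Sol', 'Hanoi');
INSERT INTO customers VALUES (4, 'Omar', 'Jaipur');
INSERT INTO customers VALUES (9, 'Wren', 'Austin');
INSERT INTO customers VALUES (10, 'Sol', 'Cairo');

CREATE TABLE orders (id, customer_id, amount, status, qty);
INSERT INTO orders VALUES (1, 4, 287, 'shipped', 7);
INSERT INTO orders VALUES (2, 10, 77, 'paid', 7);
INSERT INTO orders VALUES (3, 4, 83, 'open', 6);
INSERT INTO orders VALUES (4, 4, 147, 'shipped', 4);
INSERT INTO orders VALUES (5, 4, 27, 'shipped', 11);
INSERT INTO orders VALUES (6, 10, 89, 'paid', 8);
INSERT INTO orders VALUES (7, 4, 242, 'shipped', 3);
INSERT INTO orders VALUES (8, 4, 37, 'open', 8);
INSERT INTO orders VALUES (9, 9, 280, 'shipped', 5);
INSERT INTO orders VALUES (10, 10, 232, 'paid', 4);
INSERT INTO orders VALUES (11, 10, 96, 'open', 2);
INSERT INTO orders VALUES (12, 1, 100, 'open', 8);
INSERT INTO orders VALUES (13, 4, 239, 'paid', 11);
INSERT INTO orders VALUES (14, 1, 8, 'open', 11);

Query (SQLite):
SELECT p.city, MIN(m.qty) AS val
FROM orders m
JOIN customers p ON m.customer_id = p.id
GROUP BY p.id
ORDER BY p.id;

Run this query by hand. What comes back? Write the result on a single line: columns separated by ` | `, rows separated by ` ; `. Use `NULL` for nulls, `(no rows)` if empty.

Hanoi | 8 ; Jaipur | 3 ; Austin | 5 ; Cairo | 2

Join each orders row to its customers via customer_id.
Group joined rows by customers.id; compute MIN(m.qty) per group.
  1: ids {12, 14} → MIN(m.qty)=8
  4: ids {1, 3, 4, 5, 7, 8, 13} → MIN(m.qty)=3
  9: ids {9} → MIN(m.qty)=5
  10: ids {2, 6, 10, 11} → MIN(m.qty)=2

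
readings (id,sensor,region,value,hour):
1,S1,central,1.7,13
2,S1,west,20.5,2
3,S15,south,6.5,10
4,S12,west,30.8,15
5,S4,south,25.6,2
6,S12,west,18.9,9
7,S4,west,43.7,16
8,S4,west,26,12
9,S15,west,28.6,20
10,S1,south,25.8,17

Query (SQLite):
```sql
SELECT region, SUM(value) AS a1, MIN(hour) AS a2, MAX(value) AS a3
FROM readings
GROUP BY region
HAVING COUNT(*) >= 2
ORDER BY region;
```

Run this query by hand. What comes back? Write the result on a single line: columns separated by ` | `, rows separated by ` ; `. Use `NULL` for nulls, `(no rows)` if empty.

Group readings by region.
Per group compute: SUM(value), MIN(hour), MAX(value).
HAVING: drop groups with fewer than 2 rows.
  central: ids {1} → SUM(value)=1.7, MIN(hour)=13, MAX(value)=1.7
  south: ids {3, 5, 10} → SUM(value)=57.9, MIN(hour)=2, MAX(value)=25.8
  west: ids {2, 4, 6, 7, 8, 9} → SUM(value)=168.5, MIN(hour)=2, MAX(value)=43.7

south | 57.9 | 2 | 25.8 ; west | 168.5 | 2 | 43.7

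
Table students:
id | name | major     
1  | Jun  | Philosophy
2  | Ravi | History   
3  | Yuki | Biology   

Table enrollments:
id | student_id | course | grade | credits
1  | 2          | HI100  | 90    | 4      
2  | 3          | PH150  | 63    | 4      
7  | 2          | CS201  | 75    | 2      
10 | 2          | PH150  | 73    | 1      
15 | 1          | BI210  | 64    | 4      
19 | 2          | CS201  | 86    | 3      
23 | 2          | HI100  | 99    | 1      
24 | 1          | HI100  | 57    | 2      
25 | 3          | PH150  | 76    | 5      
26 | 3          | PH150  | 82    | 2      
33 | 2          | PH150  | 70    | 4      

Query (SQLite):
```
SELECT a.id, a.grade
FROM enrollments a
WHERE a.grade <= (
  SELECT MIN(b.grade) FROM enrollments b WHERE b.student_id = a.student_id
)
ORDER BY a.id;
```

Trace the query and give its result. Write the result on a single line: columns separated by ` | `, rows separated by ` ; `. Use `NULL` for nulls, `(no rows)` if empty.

2 | 63 ; 24 | 57 ; 33 | 70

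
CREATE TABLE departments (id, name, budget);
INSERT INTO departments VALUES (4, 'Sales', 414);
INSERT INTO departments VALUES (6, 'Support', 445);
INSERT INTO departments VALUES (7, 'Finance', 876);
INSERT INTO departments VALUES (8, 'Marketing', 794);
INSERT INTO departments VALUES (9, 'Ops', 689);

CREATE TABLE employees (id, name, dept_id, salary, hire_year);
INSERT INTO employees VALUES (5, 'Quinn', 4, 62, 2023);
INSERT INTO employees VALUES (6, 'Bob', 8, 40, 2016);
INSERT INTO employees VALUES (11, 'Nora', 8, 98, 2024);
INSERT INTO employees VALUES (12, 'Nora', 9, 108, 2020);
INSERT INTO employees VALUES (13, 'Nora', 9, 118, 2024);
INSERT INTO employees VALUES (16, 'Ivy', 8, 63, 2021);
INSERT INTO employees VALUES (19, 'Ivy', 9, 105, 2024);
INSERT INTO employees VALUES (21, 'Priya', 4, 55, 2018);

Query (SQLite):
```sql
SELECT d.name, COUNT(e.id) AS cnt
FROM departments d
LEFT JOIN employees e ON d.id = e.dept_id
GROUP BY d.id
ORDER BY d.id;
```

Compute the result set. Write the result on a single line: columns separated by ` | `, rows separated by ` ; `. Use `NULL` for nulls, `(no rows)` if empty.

LEFT JOIN keeps every departments row; unmatched ones get NULL for employees columns.
Group by departments.id and compute COUNT(e.id). COUNT(col) of an all-NULL group is 0.
  4: ids {5, 21} → COUNT(e.id)=2
  6: ids {—} → COUNT(e.id)=0
  7: ids {—} → COUNT(e.id)=0
  8: ids {6, 11, 16} → COUNT(e.id)=3
  9: ids {12, 13, 19} → COUNT(e.id)=3

Sales | 2 ; Support | 0 ; Finance | 0 ; Marketing | 3 ; Ops | 3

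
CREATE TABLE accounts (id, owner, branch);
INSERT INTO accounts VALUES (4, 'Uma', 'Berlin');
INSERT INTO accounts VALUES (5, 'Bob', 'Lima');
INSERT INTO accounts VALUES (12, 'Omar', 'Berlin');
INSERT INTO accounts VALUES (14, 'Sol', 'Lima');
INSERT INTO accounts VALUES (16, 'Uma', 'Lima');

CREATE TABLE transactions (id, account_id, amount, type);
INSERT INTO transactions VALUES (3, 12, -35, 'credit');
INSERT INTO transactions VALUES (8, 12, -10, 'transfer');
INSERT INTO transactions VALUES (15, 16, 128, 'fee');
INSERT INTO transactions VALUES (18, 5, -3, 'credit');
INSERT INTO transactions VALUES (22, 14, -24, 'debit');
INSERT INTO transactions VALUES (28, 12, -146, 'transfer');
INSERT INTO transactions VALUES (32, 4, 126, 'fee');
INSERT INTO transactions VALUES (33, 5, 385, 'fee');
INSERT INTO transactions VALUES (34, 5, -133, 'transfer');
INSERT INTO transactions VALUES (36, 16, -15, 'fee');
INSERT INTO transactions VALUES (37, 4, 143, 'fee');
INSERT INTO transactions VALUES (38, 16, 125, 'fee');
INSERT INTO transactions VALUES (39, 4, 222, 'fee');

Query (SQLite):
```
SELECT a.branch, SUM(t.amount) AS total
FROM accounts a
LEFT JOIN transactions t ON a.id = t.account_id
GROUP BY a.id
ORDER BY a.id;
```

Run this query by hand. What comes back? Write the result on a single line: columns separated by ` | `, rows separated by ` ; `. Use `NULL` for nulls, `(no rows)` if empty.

LEFT JOIN keeps every accounts row; unmatched ones get NULL for transactions columns.
Group by accounts.id and compute SUM(t.amount). SUM over an all-NULL group is NULL.
  4: ids {32, 37, 39} → SUM(t.amount)=491
  5: ids {18, 33, 34} → SUM(t.amount)=249
  12: ids {3, 8, 28} → SUM(t.amount)=-191
  14: ids {22} → SUM(t.amount)=-24
  16: ids {15, 36, 38} → SUM(t.amount)=238

Berlin | 491 ; Lima | 249 ; Berlin | -191 ; Lima | -24 ; Lima | 238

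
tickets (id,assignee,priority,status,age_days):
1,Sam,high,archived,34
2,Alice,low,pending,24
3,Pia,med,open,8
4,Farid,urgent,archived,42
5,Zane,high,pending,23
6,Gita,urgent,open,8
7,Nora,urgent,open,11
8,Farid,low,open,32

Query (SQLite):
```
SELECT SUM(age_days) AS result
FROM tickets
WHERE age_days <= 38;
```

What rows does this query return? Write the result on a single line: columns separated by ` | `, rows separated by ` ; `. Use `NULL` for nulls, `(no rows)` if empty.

140

Rows where age_days <= 38 → age_days values: [34, 24, 8, 23, 8, 11, 32].
SUM of non-NULL values = 140.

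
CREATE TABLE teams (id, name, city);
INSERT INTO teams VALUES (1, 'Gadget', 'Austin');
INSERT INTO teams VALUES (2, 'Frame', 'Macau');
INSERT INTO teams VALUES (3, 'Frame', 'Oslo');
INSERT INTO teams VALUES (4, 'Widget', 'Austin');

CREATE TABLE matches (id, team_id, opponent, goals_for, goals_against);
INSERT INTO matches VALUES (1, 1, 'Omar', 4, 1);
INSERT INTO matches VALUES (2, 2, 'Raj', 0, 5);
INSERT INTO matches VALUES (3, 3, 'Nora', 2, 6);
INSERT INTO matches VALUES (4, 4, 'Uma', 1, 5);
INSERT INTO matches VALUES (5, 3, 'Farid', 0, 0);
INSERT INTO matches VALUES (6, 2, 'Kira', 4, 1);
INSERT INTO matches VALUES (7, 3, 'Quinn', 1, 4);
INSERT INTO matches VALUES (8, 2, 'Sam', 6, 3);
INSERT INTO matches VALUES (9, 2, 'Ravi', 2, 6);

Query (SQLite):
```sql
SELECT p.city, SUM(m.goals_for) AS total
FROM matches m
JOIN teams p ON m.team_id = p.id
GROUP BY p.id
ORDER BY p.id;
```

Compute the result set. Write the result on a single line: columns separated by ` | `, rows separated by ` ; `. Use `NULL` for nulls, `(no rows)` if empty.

Join each matches row to its teams via team_id.
Group joined rows by teams.id; compute SUM(m.goals_for) per group.
  1: ids {1} → SUM(m.goals_for)=4
  2: ids {2, 6, 8, 9} → SUM(m.goals_for)=12
  3: ids {3, 5, 7} → SUM(m.goals_for)=3
  4: ids {4} → SUM(m.goals_for)=1

Austin | 4 ; Macau | 12 ; Oslo | 3 ; Austin | 1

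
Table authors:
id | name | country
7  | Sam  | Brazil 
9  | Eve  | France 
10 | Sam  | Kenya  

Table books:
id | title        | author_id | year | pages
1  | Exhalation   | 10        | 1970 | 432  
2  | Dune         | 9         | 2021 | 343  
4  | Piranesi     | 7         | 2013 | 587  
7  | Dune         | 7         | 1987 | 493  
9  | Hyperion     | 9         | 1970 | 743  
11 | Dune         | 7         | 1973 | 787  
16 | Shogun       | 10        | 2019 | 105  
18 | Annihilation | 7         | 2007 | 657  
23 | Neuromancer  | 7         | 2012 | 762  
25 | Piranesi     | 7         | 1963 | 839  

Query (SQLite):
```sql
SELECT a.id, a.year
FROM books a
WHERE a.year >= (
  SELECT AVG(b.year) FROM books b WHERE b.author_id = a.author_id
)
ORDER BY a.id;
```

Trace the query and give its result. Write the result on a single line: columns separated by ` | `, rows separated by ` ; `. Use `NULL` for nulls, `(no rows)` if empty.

2 | 2021 ; 4 | 2013 ; 16 | 2019 ; 18 | 2007 ; 23 | 2012

For each books row a, compute AVG(year) over rows sharing a.author_id.
Keep row a if a.year >= that per-group AVG.
  author_id=7: AVG(year) = 1992.5
  author_id=9: AVG(year) = 1995.5
  author_id=10: AVG(year) = 1994.5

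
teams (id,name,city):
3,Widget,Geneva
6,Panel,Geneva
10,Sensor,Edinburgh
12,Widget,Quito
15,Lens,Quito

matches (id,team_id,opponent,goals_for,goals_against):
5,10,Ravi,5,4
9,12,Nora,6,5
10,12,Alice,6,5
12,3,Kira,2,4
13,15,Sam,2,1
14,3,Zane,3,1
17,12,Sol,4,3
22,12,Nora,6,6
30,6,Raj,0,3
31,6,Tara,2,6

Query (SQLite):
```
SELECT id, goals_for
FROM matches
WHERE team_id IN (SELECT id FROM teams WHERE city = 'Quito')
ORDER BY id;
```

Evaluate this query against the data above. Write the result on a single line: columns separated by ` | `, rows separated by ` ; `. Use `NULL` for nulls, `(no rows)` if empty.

9 | 6 ; 10 | 6 ; 13 | 2 ; 17 | 4 ; 22 | 6

Inner query: teams.id where city = 'Quito'.
Outer: keep matches rows whose team_id is in that set.
Inner query → {12, 15}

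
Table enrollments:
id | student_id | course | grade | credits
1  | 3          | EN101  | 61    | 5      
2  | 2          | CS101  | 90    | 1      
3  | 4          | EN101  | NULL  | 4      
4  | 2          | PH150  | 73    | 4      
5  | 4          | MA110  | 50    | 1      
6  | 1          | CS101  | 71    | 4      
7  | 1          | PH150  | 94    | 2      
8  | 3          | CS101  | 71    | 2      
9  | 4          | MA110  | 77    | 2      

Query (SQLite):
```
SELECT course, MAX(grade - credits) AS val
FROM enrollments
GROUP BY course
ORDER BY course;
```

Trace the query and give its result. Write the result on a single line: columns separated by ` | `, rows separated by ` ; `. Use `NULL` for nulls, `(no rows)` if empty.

For each row compute grade - credits.
Group by course; take MAX of the expression per group.
  CS101: ids {2, 6, 8} → MAX(grade - credits)=89
  EN101: ids {1, 3} → MAX(grade - credits)=56
  MA110: ids {5, 9} → MAX(grade - credits)=75
  PH150: ids {4, 7} → MAX(grade - credits)=92

CS101 | 89 ; EN101 | 56 ; MA110 | 75 ; PH150 | 92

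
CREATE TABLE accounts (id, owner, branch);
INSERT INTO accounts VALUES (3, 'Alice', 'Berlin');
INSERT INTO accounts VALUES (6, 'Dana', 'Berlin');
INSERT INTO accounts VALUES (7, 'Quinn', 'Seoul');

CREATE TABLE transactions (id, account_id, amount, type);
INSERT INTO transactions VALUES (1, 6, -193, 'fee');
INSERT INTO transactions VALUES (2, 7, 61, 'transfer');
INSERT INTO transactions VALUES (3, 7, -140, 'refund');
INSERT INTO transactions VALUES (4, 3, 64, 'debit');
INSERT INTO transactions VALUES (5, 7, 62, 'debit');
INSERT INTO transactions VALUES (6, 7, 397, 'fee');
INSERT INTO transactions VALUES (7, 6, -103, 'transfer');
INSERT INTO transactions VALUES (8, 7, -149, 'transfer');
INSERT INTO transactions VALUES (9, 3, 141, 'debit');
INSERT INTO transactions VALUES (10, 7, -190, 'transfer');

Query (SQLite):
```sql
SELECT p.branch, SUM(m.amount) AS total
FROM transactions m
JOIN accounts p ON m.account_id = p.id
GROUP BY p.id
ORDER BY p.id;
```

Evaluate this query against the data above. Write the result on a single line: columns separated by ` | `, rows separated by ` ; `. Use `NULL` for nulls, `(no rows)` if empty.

Join each transactions row to its accounts via account_id.
Group joined rows by accounts.id; compute SUM(m.amount) per group.
  3: ids {4, 9} → SUM(m.amount)=205
  6: ids {1, 7} → SUM(m.amount)=-296
  7: ids {2, 3, 5, 6, 8, 10} → SUM(m.amount)=41

Berlin | 205 ; Berlin | -296 ; Seoul | 41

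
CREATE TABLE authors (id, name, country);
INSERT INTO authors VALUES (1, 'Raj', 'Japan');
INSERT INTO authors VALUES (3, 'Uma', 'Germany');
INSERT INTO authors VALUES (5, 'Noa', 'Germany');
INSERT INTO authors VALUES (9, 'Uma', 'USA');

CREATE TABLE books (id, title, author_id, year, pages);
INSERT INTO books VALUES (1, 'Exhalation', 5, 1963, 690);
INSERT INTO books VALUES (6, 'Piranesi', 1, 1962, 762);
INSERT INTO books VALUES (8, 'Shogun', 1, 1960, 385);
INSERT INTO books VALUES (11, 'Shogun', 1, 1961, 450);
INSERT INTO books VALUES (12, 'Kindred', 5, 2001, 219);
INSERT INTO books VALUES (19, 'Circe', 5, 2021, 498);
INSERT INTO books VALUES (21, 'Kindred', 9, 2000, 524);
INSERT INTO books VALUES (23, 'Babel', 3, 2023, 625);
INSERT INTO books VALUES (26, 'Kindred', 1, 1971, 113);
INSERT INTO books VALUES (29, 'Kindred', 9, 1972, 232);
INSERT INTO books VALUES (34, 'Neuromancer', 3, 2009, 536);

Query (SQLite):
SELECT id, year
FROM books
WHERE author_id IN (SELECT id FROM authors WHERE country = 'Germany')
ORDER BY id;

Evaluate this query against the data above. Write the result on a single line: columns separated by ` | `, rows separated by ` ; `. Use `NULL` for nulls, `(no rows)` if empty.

Inner query: authors.id where country = 'Germany'.
Outer: keep books rows whose author_id is in that set.
Inner query → {3, 5}

1 | 1963 ; 12 | 2001 ; 19 | 2021 ; 23 | 2023 ; 34 | 2009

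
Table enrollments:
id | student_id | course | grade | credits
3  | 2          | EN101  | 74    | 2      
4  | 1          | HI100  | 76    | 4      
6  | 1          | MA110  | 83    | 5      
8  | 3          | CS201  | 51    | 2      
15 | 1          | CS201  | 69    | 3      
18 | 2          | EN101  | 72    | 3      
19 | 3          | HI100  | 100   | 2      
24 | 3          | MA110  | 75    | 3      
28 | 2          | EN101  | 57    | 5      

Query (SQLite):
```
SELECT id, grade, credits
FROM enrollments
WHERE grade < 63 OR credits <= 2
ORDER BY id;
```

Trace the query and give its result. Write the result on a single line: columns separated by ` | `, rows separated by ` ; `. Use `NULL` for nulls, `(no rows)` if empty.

3 | 74 | 2 ; 8 | 51 | 2 ; 19 | 100 | 2 ; 28 | 57 | 5

grade < 63: ids {8, 28}
credits <= 2: ids {3, 8, 19}
Combine with OR.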